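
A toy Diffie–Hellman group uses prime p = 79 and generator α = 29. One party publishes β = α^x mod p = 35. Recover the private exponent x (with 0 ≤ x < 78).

53

Baby-step giant-step with m = ceil(sqrt(78)) = 9.
Baby table (29^j mod 79 for j=0..8):
  0:1  1:29  2:51  3:57  4:73  5:63  6:10  7:53
  8:36
Giant step factor: 29^(-9) ≡ 14 (mod 79).
Scan 35·14^i mod 79 for i = 0, 1, …:
  i=0: 35   i=1: 16   i=2: 66   i=3: 55
  i=4: 59   i=5: 36
Match at i=5, j=8: x = 5·9 + 8 = 53.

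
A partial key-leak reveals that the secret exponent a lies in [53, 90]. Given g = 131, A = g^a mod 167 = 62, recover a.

68

Compute 131^53 mod 167 = 164, then multiply by 131 repeatedly:
  131^53=164  131^54=108  131^55=120  131^56=22  131^57=43
  131^58=122  131^59=117  131^60=130  131^61=163  131^62=144
  131^63=160  131^64=85  131^65=113  131^66=107  131^67=156
  131^68=62
Found 62 at exponent 68.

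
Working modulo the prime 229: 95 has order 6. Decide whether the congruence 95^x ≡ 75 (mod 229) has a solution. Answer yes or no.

75 ∈ ⟨95⟩ iff 75^6 ≡ 1 (mod 229), since |⟨95⟩| = 6.
75^6 mod 229 = 43.
Since 43 ≠ 1, 75 does not lie in the subgroup.

no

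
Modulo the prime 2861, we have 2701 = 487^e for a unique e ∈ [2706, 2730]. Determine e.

2717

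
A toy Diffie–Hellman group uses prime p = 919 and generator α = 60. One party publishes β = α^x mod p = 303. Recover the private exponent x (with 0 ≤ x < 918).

Baby-step giant-step with m = ceil(sqrt(918)) = 31.
Baby table (60^j mod 919 for j=0..30):
  0:1  1:60  2:843  3:35  4:262  5:97  6:306  7:899
  8:638  9:601  10:219  11:274  12:817  13:313  14:400  15:106
  16:846  17:215  18:34  19:202  20:173  21:271  22:637  23:541
  24:295  25:239  26:555  27:216  28:94  29:126  30:208
Giant step factor: 60^(-31) ≡ 869 (mod 919).
Scan 303·869^i mod 919 for i = 0, 1, …:
  i=0: 303   i=1: 473   i=2: 244   i=3: 666
  i=4: 703   i=5: 691   i=6: 372   i=7: 699
  i=8: 891   i=9: 481     …   i=18: 160
  i=19: 271
Match at i=19, j=21: x = 19·31 + 21 = 610.

610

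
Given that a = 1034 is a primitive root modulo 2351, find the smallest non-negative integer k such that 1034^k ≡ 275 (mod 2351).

244

Baby-step giant-step with m = ceil(sqrt(2350)) = 49.
Baby table (1034^j mod 2351 for j=0..48):
  0:1  1:1034  2:1802  3:1276  4:473  5:74  6:1284  7:1692
  8:384  9:2088  10:774  11:976  12:605  13:204  14:1697  15:852
  16:1694  17:101  18:990  19:975  20:1922  21:753  22:421  23:379
  24:1620  25:1168  26:1649  27:591  28:2185  29:2330  30:1796  31:2125
  32:1416  33:1822  34:797  35:1248  36:2084  37:1340  38:821  39:203
  40:663  41:1401  42:418  43:1979  44:916  45:2042  46:230  47:369
  48:684
Giant step factor: 1034^(-49) ≡ 1732 (mod 2351).
Scan 275·1732^i mod 2351 for i = 0, 1, …:
  i=0: 275   i=1: 1398   i=2: 2157   i=3: 185
  i=4: 684
Match at i=4, j=48: k = 4·49 + 48 = 244.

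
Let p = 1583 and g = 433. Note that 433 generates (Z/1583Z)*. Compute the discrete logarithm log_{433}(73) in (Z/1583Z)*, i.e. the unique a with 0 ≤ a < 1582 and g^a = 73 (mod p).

Baby-step giant-step with m = ceil(sqrt(1582)) = 40.
Baby table (433^j mod 1583 for j=0..39):
  0:1  1:433  2:695  3:165  4:210  5:699  6:314  7:1407
  8:1359  9:1154  10:1037  11:1032  12:450  13:141  14:899  15:1432
  16:1103  17:1116  18:413  19:1533  20:512  21:76  22:1248  23:581
  24:1459  25:130  26:885  27:119  28:871  29:389  30:639  31:1245
  32:865  33:957  34:1218  35:255  36:1188  37:1512  38:917  39:1311
Giant step factor: 433^(-40) ≡ 1186 (mod 1583).
Scan 73·1186^i mod 1583 for i = 0, 1, …:
  i=0: 73   i=1: 1096   i=2: 213   i=3: 921
  i=4: 36   i=5: 1538   i=6: 452   i=7: 1018
  i=8: 1102   i=9: 997     …   i=31: 1490
  i=32: 512
Match at i=32, j=20: a = 32·40 + 20 = 1300.

1300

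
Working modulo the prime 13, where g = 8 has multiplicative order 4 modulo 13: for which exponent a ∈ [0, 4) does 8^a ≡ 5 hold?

3

Successive powers of 8 modulo 13:
  8^0=1  8^1=8  8^2=12  8^3=5
So 8^3 ≡ 5 (mod 13), giving a = 3.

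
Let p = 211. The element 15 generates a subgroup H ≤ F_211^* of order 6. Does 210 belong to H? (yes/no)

yes

⟨15⟩ has order 6; its elements mod 211 are {1, 14, 15, 196, 197, 210}.
210 is in this set.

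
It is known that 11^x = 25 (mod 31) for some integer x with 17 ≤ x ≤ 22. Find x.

20

Compute 11^17 mod 31 = 3, then multiply by 11 repeatedly:
  11^17=3  11^18=2  11^19=22  11^20=25
Found 25 at exponent 20.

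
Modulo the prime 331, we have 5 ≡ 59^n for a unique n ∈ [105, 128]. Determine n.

Compute 59^105 mod 331 = 57, then multiply by 59 repeatedly:
  59^105=57  59^106=53  59^107=148  59^108=126  59^109=152
  59^110=31  59^111=174  59^112=5
Found 5 at exponent 112.

112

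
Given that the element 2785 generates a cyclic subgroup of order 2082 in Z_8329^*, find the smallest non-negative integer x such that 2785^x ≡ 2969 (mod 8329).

Baby-step giant-step with m = ceil(sqrt(2082)) = 46.
Baby table (2785^j mod 8329 for j=0..45):
  0:1  1:2785  2:1926  3:34  4:3071  5:7181  6:1156  7:4466
  8:2613  9:5988  10:1922  11:5552  12:3696  13:7045  14:5530  15:729
  16:6318  17:4782  18:8128  19:6587  20:4337  21:1495  22:7404  23:5865
  24:856  25:1866  26:7843  27:4117  28:5141  29:134  30:6714  31:8214
  32:4556  33:3393  34:4419  35:4982  36:7085  37:324  38:2808  39:7678
  40:2687  41:3853  42:2853  43:8068  44:6067  45:5383
Giant step factor: 2785^(-46) ≡ 7626 (mod 8329).
Scan 2969·7626^i mod 8329 for i = 0, 1, …:
  i=0: 2969   i=1: 3372   i=2: 3249   i=3: 6428
  i=4: 3763   i=5: 3233   i=6: 1018   i=7: 640
  i=8: 8175   i=9: 8314     …   i=36: 1911
  i=37: 5865
Match at i=37, j=23: x = 37·46 + 23 = 1725.

1725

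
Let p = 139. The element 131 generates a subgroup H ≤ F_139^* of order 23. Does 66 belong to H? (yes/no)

no

⟨131⟩ has order 23; its elements mod 139 are {1, 6, 34, 36, 44, 45, 52, 55, 57, 63, 64, 65, 77, 79, 80, 91, 100, 106, 112, 116, 125, 129, 131}.
66 is not in this set.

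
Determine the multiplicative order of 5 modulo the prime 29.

14

The order of 5 must divide p − 1 = 28 = 2^2 · 7.
Divisors: 1, 2, 4, 7, 14, 28.
Check each in increasing order: 5^1 ≡ 5;  5^2 ≡ 25;  5^4 ≡ 16;  5^7 ≡ 28;  5^14 ≡ 1.
Smallest exponent giving 1 is 14.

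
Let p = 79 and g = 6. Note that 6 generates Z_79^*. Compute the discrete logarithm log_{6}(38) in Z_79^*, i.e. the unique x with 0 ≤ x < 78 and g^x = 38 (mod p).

54

Baby-step giant-step with m = ceil(sqrt(78)) = 9.
Baby table (6^j mod 79 for j=0..8):
  0:1  1:6  2:36  3:58  4:32  5:34  6:46  7:39
  8:76
Giant step factor: 6^(-9) ≡ 57 (mod 79).
Scan 38·57^i mod 79 for i = 0, 1, …:
  i=0: 38   i=1: 33   i=2: 64   i=3: 14
  i=4: 8   i=5: 61   i=6: 1
Match at i=6, j=0: x = 6·9 + 0 = 54.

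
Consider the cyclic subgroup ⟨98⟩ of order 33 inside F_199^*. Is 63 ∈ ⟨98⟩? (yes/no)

yes

63 ∈ ⟨98⟩ iff 63^33 ≡ 1 (mod 199), since |⟨98⟩| = 33.
63^33 mod 199 = 1.
Since 1 = 1, 63 lies in the subgroup.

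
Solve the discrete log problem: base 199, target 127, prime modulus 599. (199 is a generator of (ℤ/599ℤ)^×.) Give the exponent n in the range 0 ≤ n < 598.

Baby-step giant-step with m = ceil(sqrt(598)) = 25.
Baby table (199^j mod 599 for j=0..24):
  0:1  1:199  2:67  3:155  4:296  5:202  6:65  7:356
  8:162  9:491  10:72  11:551  12:32  13:378  14:347  15:168
  16:487  17:474  18:283  19:11  20:392  21:138  22:507  23:261
  24:425
Giant step factor: 199^(-25) ≡ 315 (mod 599).
Scan 127·315^i mod 599 for i = 0, 1, …:
  i=0: 127   i=1: 471   i=2: 412   i=3: 396
  i=4: 148   i=5: 497   i=6: 216   i=7: 353
  i=8: 380   i=9: 499     …   i=22: 71
  i=23: 202
Match at i=23, j=5: n = 23·25 + 5 = 580.

580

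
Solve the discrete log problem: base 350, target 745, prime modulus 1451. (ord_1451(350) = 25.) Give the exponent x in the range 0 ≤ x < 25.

Successive powers of 350 modulo 1451:
  350^0=1  350^1=350  350^2=616  350^3=852  350^4=745
So 350^4 ≡ 745 (mod 1451), giving x = 4.

4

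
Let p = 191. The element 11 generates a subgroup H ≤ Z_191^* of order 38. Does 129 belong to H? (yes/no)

129 ∈ ⟨11⟩ iff 129^38 ≡ 1 (mod 191), since |⟨11⟩| = 38.
129^38 mod 191 = 49.
Since 49 ≠ 1, 129 does not lie in the subgroup.

no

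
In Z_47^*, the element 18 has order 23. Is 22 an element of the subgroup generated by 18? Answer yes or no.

22 ∈ ⟨18⟩ iff 22^23 ≡ 1 (mod 47), since |⟨18⟩| = 23.
22^23 mod 47 = 46.
Since 46 ≠ 1, 22 does not lie in the subgroup.

no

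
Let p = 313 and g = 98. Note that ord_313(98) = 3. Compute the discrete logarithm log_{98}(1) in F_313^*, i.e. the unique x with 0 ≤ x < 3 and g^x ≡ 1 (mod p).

0

Successive powers of 98 modulo 313:
  98^0=1
So 98^0 ≡ 1 (mod 313), giving x = 0.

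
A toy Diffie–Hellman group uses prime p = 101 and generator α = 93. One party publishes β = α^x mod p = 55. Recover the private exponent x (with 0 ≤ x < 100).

29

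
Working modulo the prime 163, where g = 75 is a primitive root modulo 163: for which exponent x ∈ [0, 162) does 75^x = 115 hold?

Baby-step giant-step with m = ceil(sqrt(162)) = 13.
Baby table (75^j mod 163 for j=0..12):
  0:1  1:75  2:83  3:31  4:43  5:128  6:146  7:29
  8:56  9:125  10:84  11:106  12:126
Giant step factor: 75^(-13) ≡ 122 (mod 163).
Scan 115·122^i mod 163 for i = 0, 1, …:
  i=0: 115   i=1: 12   i=2: 160   i=3: 123
  i=4: 10   i=5: 79   i=6: 21   i=7: 117
  i=8: 93   i=9: 99   i=10: 16   i=11: 159
  i=12: 1
Match at i=12, j=0: x = 12·13 + 0 = 156.

156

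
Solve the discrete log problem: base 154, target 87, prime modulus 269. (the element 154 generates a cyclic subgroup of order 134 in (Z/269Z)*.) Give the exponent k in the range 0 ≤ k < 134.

Baby-step giant-step with m = ceil(sqrt(134)) = 12.
Baby table (154^j mod 269 for j=0..11):
  0:1  1:154  2:44  3:51  4:53  5:92  6:180  7:13
  8:119  9:34  10:125  11:151
Giant step factor: 154^(-12) ≡ 204 (mod 269).
Scan 87·204^i mod 269 for i = 0, 1, …:
  i=0: 87   i=1: 263   i=2: 121   i=3: 205
  i=4: 125
Match at i=4, j=10: k = 4·12 + 10 = 58.

58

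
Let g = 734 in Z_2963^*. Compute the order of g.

2962

The order of 734 must divide p − 1 = 2962 = 2 · 1481.
Divisors: 1, 2, 1481, 2962.
Check each in increasing order: 734^1 ≡ 734;  734^2 ≡ 2453;  734^1481 ≡ 2962;  734^2962 ≡ 1.
Smallest exponent giving 1 is 2962.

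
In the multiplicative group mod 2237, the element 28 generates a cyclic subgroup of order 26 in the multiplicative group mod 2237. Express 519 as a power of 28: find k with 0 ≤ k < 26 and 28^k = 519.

17

Successive powers of 28 modulo 2237:
  28^0=1  28^1=28  28^2=784  28^3=1819  28^4=1718  28^5=1127
  28^6=238  28^7=2190  28^8=921  28^9=1181  28^10=1750  28^11=2023
  28^12=719  28^13=2236  28^14=2209  28^15=1453  28^16=418  28^17=519
So 28^17 ≡ 519 (mod 2237), giving k = 17.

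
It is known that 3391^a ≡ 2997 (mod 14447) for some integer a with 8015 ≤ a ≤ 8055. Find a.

8015

Compute 3391^8015 mod 14447 = 2997, then multiply by 3391 repeatedly:
  3391^8015=2997
Found 2997 at exponent 8015.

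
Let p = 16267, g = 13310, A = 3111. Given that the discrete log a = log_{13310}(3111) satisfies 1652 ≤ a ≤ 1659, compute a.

Compute 13310^1652 mod 16267 = 241, then multiply by 13310 repeatedly:
  13310^1652=241  13310^1653=3111
Found 3111 at exponent 1653.

1653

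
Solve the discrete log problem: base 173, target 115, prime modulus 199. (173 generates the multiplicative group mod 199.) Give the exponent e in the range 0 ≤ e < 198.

122

Baby-step giant-step with m = ceil(sqrt(198)) = 15.
Baby table (173^j mod 199 for j=0..14):
  0:1  1:173  2:79  3:135  4:72  5:118  6:116  7:168
  8:10  9:138  10:193  11:156  12:123  13:185  14:165
Giant step factor: 173^(-15) ≡ 147 (mod 199).
Scan 115·147^i mod 199 for i = 0, 1, …:
  i=0: 115   i=1: 189   i=2: 122   i=3: 24
  i=4: 145   i=5: 22   i=6: 50   i=7: 186
  i=8: 79
Match at i=8, j=2: e = 8·15 + 2 = 122.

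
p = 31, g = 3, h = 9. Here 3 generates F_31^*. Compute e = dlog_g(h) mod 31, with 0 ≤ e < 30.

2

Successive powers of 3 modulo 31:
  3^0=1  3^1=3  3^2=9
So 3^2 ≡ 9 (mod 31), giving e = 2.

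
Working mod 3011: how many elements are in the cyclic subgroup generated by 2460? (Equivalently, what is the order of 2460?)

The order of 2460 must divide p − 1 = 3010 = 2 · 5 · 7 · 43.
Divisors: 1, 2, 5, 7, 10, 14, 35, 43, 70, 86, 215, 301, 430, 602, 1505, 3010.
Check each in increasing order: 2460^1 ≡ 2460;  2460^2 ≡ 2501;  2460^5 ≡ 2478;  2460^7 ≡ 840;  2460^10 ≡ 1055;  2460^14 ≡ 1026;  2460^35 ≡ 1448;  2460^43 ≡ 2082;  2460^70 ≡ 1048;  2460^86 ≡ 1895;  2460^215 ≡ 2324;  2460^301 ≡ 1898;  2460^430 ≡ 2253;  2460^602 ≡ 1248;  2460^1505 ≡ 1.
Smallest exponent giving 1 is 1505.

1505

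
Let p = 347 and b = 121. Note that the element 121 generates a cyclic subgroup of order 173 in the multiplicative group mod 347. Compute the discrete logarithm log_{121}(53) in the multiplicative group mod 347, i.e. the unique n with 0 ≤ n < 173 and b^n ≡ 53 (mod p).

50

Baby-step giant-step with m = ceil(sqrt(173)) = 14.
Baby table (121^j mod 347 for j=0..13):
  0:1  1:121  2:67  3:126  4:325  5:114  6:261  7:4
  8:137  9:268  10:157  11:259  12:109  13:3
Giant step factor: 121^(-14) ≡ 282 (mod 347).
Scan 53·282^i mod 347 for i = 0, 1, …:
  i=0: 53   i=1: 25   i=2: 110   i=3: 137
Match at i=3, j=8: n = 3·14 + 8 = 50.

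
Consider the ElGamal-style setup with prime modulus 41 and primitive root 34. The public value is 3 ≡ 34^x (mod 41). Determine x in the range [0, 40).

5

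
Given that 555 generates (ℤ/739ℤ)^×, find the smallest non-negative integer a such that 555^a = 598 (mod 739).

Baby-step giant-step with m = ceil(sqrt(738)) = 28.
Baby table (555^j mod 739 for j=0..27):
  0:1  1:555  2:601  3:266  4:569  5:242  6:551  7:598
  8:79  9:244  10:183  11:322  12:611  13:643  14:667  15:685
  16:329  17:62  18:416  19:312  20:234  21:545  22:224  23:168
  24:126  25:464  26:348  27:261
Giant step factor: 555^(-28) ≡ 336 (mod 739).
Scan 598·336^i mod 739 for i = 0, 1, …:
  i=0: 598
Match at i=0, j=7: a = 0·28 + 7 = 7.

7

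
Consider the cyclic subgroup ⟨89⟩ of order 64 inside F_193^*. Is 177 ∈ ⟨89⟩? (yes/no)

no

177 ∈ ⟨89⟩ iff 177^64 ≡ 1 (mod 193), since |⟨89⟩| = 64.
177^64 mod 193 = 84.
Since 84 ≠ 1, 177 does not lie in the subgroup.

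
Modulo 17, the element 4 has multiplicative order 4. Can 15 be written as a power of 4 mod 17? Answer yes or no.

⟨4⟩ has order 4; its elements mod 17 are {1, 4, 13, 16}.
15 is not in this set.

no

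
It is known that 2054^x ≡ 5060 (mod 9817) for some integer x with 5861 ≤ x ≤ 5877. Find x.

5868

Compute 2054^5861 mod 9817 = 5967, then multiply by 2054 repeatedly:
  2054^5861=5967  2054^5862=4602  2054^5863=8554  2054^5864=7303  2054^5865=9803
  2054^5866=695  2054^5867=4065  2054^5868=5060
Found 5060 at exponent 5868.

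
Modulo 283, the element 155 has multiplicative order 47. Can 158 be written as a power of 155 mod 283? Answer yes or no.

yes

158 ∈ ⟨155⟩ iff 158^47 ≡ 1 (mod 283), since |⟨155⟩| = 47.
158^47 mod 283 = 1.
Since 1 = 1, 158 lies in the subgroup.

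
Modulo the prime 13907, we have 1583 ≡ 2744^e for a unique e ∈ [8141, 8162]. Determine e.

8157

Compute 2744^8141 mod 13907 = 4122, then multiply by 2744 repeatedly:
  2744^8141=4122  2744^8142=4377  2744^8143=8747  2744^8144=12193  2744^8145=11257
  2744^8146=1761  2744^8147=6455  2744^8148=8909  2744^8149=11697  2744^8150=13119
  2744^8151=7220  2744^8152=8112  2744^8153=8128  2744^8154=10311  2744^8155=6546
  2744^8156=8287  2744^8157=1583
Found 1583 at exponent 8157.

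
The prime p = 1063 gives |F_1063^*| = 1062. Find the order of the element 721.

The order of 721 must divide p − 1 = 1062 = 2 · 3^2 · 59.
Divisors: 1, 2, 3, 6, 9, 18, 59, 118, 177, 354, 531, 1062.
Check each in increasing order: 721^1 ≡ 721;  721^2 ≡ 34;  721^3 ≡ 65;  721^6 ≡ 1036;  721^9 ≡ 371;  721^18 ≡ 514;  721^59 ≡ 1056;  721^118 ≡ 49;  721^177 ≡ 720;  721^354 ≡ 719;  721^531 ≡ 1062;  721^1062 ≡ 1.
Smallest exponent giving 1 is 1062.

1062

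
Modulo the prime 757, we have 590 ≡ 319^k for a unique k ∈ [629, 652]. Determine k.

652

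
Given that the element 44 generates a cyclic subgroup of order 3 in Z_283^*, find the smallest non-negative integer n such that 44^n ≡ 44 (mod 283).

Successive powers of 44 modulo 283:
  44^0=1  44^1=44
So 44^1 ≡ 44 (mod 283), giving n = 1.

1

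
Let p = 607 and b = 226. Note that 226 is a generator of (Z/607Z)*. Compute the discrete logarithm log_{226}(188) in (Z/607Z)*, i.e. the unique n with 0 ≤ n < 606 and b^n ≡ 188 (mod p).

388

Baby-step giant-step with m = ceil(sqrt(606)) = 25.
Baby table (226^j mod 607 for j=0..24):
  0:1  1:226  2:88  3:464  4:460  5:163  6:418  7:383
  8:364  9:319  10:468  11:150  12:515  13:453  14:402  15:409
  16:170  17:179  18:392  19:577  20:504  21:395  22:41  23:161
  24:573
Giant step factor: 226^(-25) ≡ 217 (mod 607).
Scan 188·217^i mod 607 for i = 0, 1, …:
  i=0: 188   i=1: 127   i=2: 244   i=3: 139
  i=4: 420   i=5: 90   i=6: 106   i=7: 543
  i=8: 73   i=9: 59     …   i=14: 293
  i=15: 453
Match at i=15, j=13: n = 15·25 + 13 = 388.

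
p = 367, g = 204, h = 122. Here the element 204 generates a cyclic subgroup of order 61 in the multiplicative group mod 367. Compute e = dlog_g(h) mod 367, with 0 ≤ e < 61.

31

Baby-step giant-step with m = ceil(sqrt(61)) = 8.
Baby table (204^j mod 367 for j=0..7):
  0:1  1:204  2:145  3:220  4:106  5:338  6:323  7:199
Giant step factor: 204^(-8) ≡ 190 (mod 367).
Scan 122·190^i mod 367 for i = 0, 1, …:
  i=0: 122   i=1: 59   i=2: 200   i=3: 199
Match at i=3, j=7: e = 3·8 + 7 = 31.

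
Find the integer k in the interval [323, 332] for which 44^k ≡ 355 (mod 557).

Compute 44^323 mod 557 = 180, then multiply by 44 repeatedly:
  44^323=180  44^324=122  44^325=355
Found 355 at exponent 325.

325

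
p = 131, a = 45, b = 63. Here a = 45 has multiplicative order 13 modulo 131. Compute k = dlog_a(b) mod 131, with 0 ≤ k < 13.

4

Successive powers of 45 modulo 131:
  45^0=1  45^1=45  45^2=60  45^3=80  45^4=63
So 45^4 ≡ 63 (mod 131), giving k = 4.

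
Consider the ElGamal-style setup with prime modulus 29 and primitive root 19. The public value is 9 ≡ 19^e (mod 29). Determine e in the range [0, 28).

Successive powers of 19 modulo 29:
  19^0=1  19^1=19  19^2=13  19^3=15  19^4=24  19^5=21
  19^6=22  19^7=12  19^8=25  19^9=11  19^10=6  19^11=27
  19^12=20  19^13=3  19^14=28  19^15=10  19^16=16  19^17=14
  19^18=5  19^19=8  19^20=7  19^21=17  19^22=4  19^23=18
  19^24=23  19^25=2  19^26=9
So 19^26 ≡ 9 (mod 29), giving e = 26.

26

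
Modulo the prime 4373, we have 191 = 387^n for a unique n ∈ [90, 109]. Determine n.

101

Compute 387^90 mod 4373 = 2260, then multiply by 387 repeatedly:
  387^90=2260  387^91=20  387^92=3367  387^93=4248  387^94=4101
  387^95=4061  387^96=1700  387^97=1950  387^98=2494  387^99=3118
  387^100=4091  387^101=191
Found 191 at exponent 101.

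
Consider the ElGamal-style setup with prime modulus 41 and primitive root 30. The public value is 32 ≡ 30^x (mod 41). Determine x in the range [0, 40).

Successive powers of 30 modulo 41:
  30^0=1  30^1=30  30^2=39  30^3=22  30^4=4  30^5=38
  30^6=33  30^7=6  30^8=16  30^9=29  30^10=9  30^11=24
  30^12=23  30^13=34  30^14=36  30^15=14  30^16=10  30^17=13
  30^18=21  30^19=15  30^20=40  30^21=11  30^22=2  30^23=19
  30^24=37  30^25=3  30^26=8  30^27=35  30^28=25  30^29=12
  30^30=32
So 30^30 ≡ 32 (mod 41), giving x = 30.

30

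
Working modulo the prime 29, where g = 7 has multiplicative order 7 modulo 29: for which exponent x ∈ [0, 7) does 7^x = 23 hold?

Successive powers of 7 modulo 29:
  7^0=1  7^1=7  7^2=20  7^3=24  7^4=23
So 7^4 ≡ 23 (mod 29), giving x = 4.

4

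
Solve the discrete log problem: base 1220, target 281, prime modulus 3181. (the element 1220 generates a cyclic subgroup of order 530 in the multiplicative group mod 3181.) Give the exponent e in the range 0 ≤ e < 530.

443

Baby-step giant-step with m = ceil(sqrt(530)) = 24.
Baby table (1220^j mod 3181 for j=0..23):
  0:1  1:1220  2:2873  3:2779  4:2615  5:2938  6:2554  7:1681
  8:2256  9:755  10:1791  11:2854  12:1866  13:2105  14:1033  15:584
  16:3117  17:1445  18:626  19:280  20:1233  21:2828  22:1956  23:570
Giant step factor: 1220^(-24) ≡ 1181 (mod 3181).
Scan 281·1181^i mod 3181 for i = 0, 1, …:
  i=0: 281   i=1: 1037   i=2: 12   i=3: 1448
  i=4: 1891   i=5: 209   i=6: 1892   i=7: 1390
  i=8: 194   i=9: 82     …   i=17: 1166
  i=18: 2854
Match at i=18, j=11: e = 18·24 + 11 = 443.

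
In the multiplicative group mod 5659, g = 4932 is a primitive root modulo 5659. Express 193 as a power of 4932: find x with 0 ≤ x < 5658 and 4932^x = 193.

1376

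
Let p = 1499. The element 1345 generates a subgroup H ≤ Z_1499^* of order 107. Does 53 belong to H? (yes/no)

no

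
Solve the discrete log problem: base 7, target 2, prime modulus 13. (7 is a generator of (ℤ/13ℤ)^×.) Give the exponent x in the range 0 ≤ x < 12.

11

Successive powers of 7 modulo 13:
  7^0=1  7^1=7  7^2=10  7^3=5  7^4=9  7^5=11
  7^6=12  7^7=6  7^8=3  7^9=8  7^10=4  7^11=2
So 7^11 ≡ 2 (mod 13), giving x = 11.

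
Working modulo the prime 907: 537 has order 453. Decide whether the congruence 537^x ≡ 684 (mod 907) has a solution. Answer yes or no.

684 ∈ ⟨537⟩ iff 684^453 ≡ 1 (mod 907), since |⟨537⟩| = 453.
684^453 mod 907 = 1.
Since 1 = 1, 684 lies in the subgroup.

yes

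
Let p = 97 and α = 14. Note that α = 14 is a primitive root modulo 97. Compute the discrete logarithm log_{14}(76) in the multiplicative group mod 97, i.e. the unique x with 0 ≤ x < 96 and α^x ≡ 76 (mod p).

Baby-step giant-step with m = ceil(sqrt(96)) = 10.
Baby table (14^j mod 97 for j=0..9):
  0:1  1:14  2:2  3:28  4:4  5:56  6:8  7:15
  8:16  9:30
Giant step factor: 14^(-10) ≡ 94 (mod 97).
Scan 76·94^i mod 97 for i = 0, 1, …:
  i=0: 76   i=1: 63   i=2: 5   i=3: 82
  i=4: 45   i=5: 59   i=6: 17   i=7: 46
  i=8: 56
Match at i=8, j=5: x = 8·10 + 5 = 85.

85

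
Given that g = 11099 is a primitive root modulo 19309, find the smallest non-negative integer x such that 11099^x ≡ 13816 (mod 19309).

12642

Baby-step giant-step with m = ceil(sqrt(19308)) = 139.
Baby table (11099^j mod 19309 for j=0..138):
  0:1  1:11099  2:15690  3:14748  4:5659  5:16373  6:6928  7:5434
  8:9959  9:10225  10:8282  11:11078  12:14319  13:13511  14:4895  15:13388
  16:10657  17:14418  18:11699  19:13485  20:5956  21:10937  22:13389  23:2447
  24:10799  25:7138  26:19144  27:3020  28:17865  29:18823  30:12406  31:1715
  32:15420  33:10913  34:17339  35:12067  36:4409  37:6485  38:12372  39:10529
  40:3303  41:11515  42:18023  43:15346  44:565  45:14819  46:2019  47:10441
  48:11350  49:1734  50:13902  51:79  52:7916  53:3734  54:6552  55:2954
  56:19073  57:6660  58:4488  59:14401  60:16106  61:17081  62:6257  63:11279
  64:5374  65:525  66:14966  67:11616  68:19100  69:16698  70:3320  71:7108
  72:14427  73:15045  74:223  75:3525  76:3941  77:6274  78:6872  79:1778
  80:224  81:14624  82:322  83:1713  84:12531  85:18151  86:7152  87:749
  88:10281  89:11938  90:1504  91:9920  92:2162  93:14260  94:15176  95:6017
  96:12161  97:5029  98:13861  99:8436  100:1823  101:16954  102:6241  103:7476
  104:5351  105:15574  106:1658  107:665  108:4797  109:6990  110:17757  111:17289
  112:17078  113:11578  114:2827  115:19057  116:2857  117:4465  118:10141  119:2798
  120:6130  121:11263  122:1571  123:502  124:10706  125:17617  126:8149  127:2395
  128:12921  129:2236  130:5299  131:17696  132:16065  133:6129  134:164  135:5190
  136:5063  137:5047  138:1244
Giant step factor: 11099^(-139) ≡ 13695 (mod 19309).
Scan 13816·13695^i mod 19309 for i = 0, 1, …:
  i=0: 13816   i=1: 1229   i=2: 13016   i=3: 12741
  i=4: 11871   i=5: 10874   i=6: 8422   i=7: 6633
  i=8: 9399   i=9: 5511     …   i=89: 16730
  i=90: 16065
Match at i=90, j=132: x = 90·139 + 132 = 12642.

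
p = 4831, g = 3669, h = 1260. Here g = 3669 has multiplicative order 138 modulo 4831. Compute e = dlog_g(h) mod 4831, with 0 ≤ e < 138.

39

Baby-step giant-step with m = ceil(sqrt(138)) = 12.
Baby table (3669^j mod 4831 for j=0..11):
  0:1  1:3669  2:2395  3:4497  4:1628  5:2016  6:443  7:2151
  8:2996  9:1799  10:1385  11:4184
Giant step factor: 3669^(-12) ≡ 1164 (mod 4831).
Scan 1260·1164^i mod 4831 for i = 0, 1, …:
  i=0: 1260   i=1: 2847   i=2: 4673   i=3: 4497
Match at i=3, j=3: e = 3·12 + 3 = 39.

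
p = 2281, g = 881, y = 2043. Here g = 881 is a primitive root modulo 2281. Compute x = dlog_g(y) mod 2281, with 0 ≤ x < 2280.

2226

Baby-step giant-step with m = ceil(sqrt(2280)) = 48.
Baby table (881^j mod 2281 for j=0..47):
  0:1  1:881  2:621  3:1942  4:152  5:1614  6:871  7:935
  8:294  9:1261  10:94  11:698  12:1349  13:68  14:602  15:1170
  16:2039  17:1212  18:264  19:2203  20:1993  21:1744  22:1351  23:1830
  24:1844  25:492  26:62  27:2159  28:2006  29:1792  30:300  31:1985
  32:1539  33:945  34:2261  35:628  36:1266  37:2218  38:1522  39:1935
  40:828  41:1829  42:963  43:2152  44:401  45:2007  46:392  47:921
Giant step factor: 881^(-48) ≡ 273 (mod 2281).
Scan 2043·273^i mod 2281 for i = 0, 1, …:
  i=0: 2043   i=1: 1175   i=2: 1435   i=3: 1704
  i=4: 2149   i=5: 460   i=6: 125   i=7: 2191
  i=8: 521   i=9: 811     …   i=45: 1154
  i=46: 264
Match at i=46, j=18: x = 46·48 + 18 = 2226.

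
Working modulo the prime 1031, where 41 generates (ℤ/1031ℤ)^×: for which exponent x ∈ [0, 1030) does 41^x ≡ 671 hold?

661

Baby-step giant-step with m = ceil(sqrt(1030)) = 33.
Baby table (41^j mod 1031 for j=0..32):
  0:1  1:41  2:650  3:875  4:821  5:669  6:623  7:799
  8:798  9:757  10:107  11:263  12:473  13:835  14:212  15:444
  16:677  17:951  18:844  19:581  20:108  21:304  22:92  23:679
  24:2  25:82  26:269  27:719  28:611  29:307  30:215  31:567
  32:565
Giant step factor: 41^(-33) ≡ 111 (mod 1031).
Scan 671·111^i mod 1031 for i = 0, 1, …:
  i=0: 671   i=1: 249   i=2: 833   i=3: 704
  i=4: 819   i=5: 181   i=6: 502   i=7: 48
  i=8: 173   i=9: 645     …   i=19: 214
  i=20: 41
Match at i=20, j=1: x = 20·33 + 1 = 661.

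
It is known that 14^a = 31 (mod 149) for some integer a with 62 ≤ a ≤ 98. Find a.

92

Compute 14^62 mod 149 = 124, then multiply by 14 repeatedly:
  14^62=124  14^63=97  14^64=17  14^65=89  14^66=54
  14^67=11  14^68=5  14^69=70  14^70=86  14^71=12
  14^72=19  14^73=117  14^74=148  14^75=135  14^76=102
  14^77=87  14^78=26  14^79=66  14^80=30  14^81=122
  14^82=69  14^83=72  14^84=114  14^85=106  14^86=143
  14^87=65  14^88=16  14^89=75  14^90=7  14^91=98
  14^92=31
Found 31 at exponent 92.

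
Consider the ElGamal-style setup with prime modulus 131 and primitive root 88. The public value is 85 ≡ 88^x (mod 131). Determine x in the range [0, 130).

61

Baby-step giant-step with m = ceil(sqrt(130)) = 12.
Baby table (88^j mod 131 for j=0..11):
  0:1  1:88  2:15  3:10  4:94  5:19  6:100  7:23
  8:59  9:83  10:99  11:66
Giant step factor: 88^(-12) ≡ 3 (mod 131).
Scan 85·3^i mod 131 for i = 0, 1, …:
  i=0: 85   i=1: 124   i=2: 110   i=3: 68
  i=4: 73   i=5: 88
Match at i=5, j=1: x = 5·12 + 1 = 61.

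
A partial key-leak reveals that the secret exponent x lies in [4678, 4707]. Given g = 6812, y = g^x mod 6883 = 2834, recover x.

4678

Compute 6812^4678 mod 6883 = 2834, then multiply by 6812 repeatedly:
  6812^4678=2834
Found 2834 at exponent 4678.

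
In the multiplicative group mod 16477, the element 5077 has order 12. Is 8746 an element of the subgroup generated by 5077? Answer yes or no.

no

⟨5077⟩ has order 12; its elements mod 16477 are {1, 886, 4191, 5077, 5900, 5901, 10576, 10577, 11400, 12286, 15591, 16476}.
8746 is not in this set.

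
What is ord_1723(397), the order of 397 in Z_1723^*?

574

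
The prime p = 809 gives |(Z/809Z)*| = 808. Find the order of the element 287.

808

The order of 287 must divide p − 1 = 808 = 2^3 · 101.
Divisors: 1, 2, 4, 8, 101, 202, 404, 808.
Check each in increasing order: 287^1 ≡ 287;  287^2 ≡ 660;  287^4 ≡ 358;  287^8 ≡ 342;  287^101 ≡ 570;  287^202 ≡ 491;  287^404 ≡ 808;  287^808 ≡ 1.
Smallest exponent giving 1 is 808.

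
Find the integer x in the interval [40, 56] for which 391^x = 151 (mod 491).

47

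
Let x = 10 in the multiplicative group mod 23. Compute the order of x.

The order of 10 must divide p − 1 = 22 = 2 · 11.
Divisors: 1, 2, 11, 22.
Check each in increasing order: 10^1 ≡ 10;  10^2 ≡ 8;  10^11 ≡ 22;  10^22 ≡ 1.
Smallest exponent giving 1 is 22.

22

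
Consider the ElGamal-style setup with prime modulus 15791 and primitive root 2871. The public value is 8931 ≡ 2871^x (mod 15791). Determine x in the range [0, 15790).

Baby-step giant-step with m = ceil(sqrt(15790)) = 126.
Baby table (2871^j mod 15791 for j=0..125):
  0:1  1:2871  2:15530  3:8637  4:4957  5:3856  6:1085  7:4208
  8:1053  9:7082  10:9405  11:14936  12:8691  13:2081  14:5553  15:9544
  16:3439  17:3994  18:2508  19:15563  20:8634  21:12135  22:4639  23:6756
  24:5128  25:5276  26:3827  27:12572  28:11777  29:3236  30:5448  31:8118
  32:15053  33:12987  34:3126  35:5458  36:5246  37:12443  38:4611  39:5323
  40:12436  41:305  42:7150  43:15141  44:12979  45:11740  46:7546  47:15105
  48:4369  49:5345  50:12434  51:10354  52:7672  53:13658  54:3065  55:4028
  56:5376  57:6689  58:2263  59:6972  60:9415  61:12064  62:6081  63:9496
  64:7750  65:731  66:14289  67:14492  68:13038  69:7428  70:7938  71:3585
  72:12594  73:11775  74:13285  75:5970  76:6635  77:5139  78:5275  79:956
  80:12833  81:3140  82:14070  83:1592  84:7033  85:10845  86:11934  87:11835
  88:11844  89:6101  90:3752  91:2530  92:15561  93:2892  94:12657  95:3156
  96:12633  97:13207  98:3106  99:11202  100:10466  101:13404  102:217  103:7158
  104:6527  105:10891  106:1881  107:15620  108:14371  109:13049  110:7427  111:5067
  112:3846  113:3957  114:6818  115:9429  116:4885  117:2427  118:4086  119:13984
  120:7342  121:13688  122:10240  123:11989  124:11830  125:13280
Giant step factor: 2871^(-126) ≡ 9823 (mod 15791).
Scan 8931·9823^i mod 15791 for i = 0, 1, …:
  i=0: 8931   i=1: 10208   i=2: 334   i=3: 12145
  i=4: 15121   i=5: 3437   i=6: 493   i=7: 10693
  i=8: 11398   i=9: 4364     …   i=78: 13264
  i=79: 731
Match at i=79, j=65: x = 79·126 + 65 = 10019.

10019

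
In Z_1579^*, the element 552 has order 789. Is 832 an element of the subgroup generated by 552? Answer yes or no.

832 ∈ ⟨552⟩ iff 832^789 ≡ 1 (mod 1579), since |⟨552⟩| = 789.
832^789 mod 1579 = 1578.
Since 1578 ≠ 1, 832 does not lie in the subgroup.

no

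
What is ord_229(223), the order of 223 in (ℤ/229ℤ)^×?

228

The order of 223 must divide p − 1 = 228 = 2^2 · 3 · 19.
Divisors: 1, 2, 3, 4, 6, 12, 19, 38, 57, 76, 114, 228.
Check each in increasing order: 223^1 ≡ 223;  223^2 ≡ 36;  223^3 ≡ 13;  223^4 ≡ 151;  223^6 ≡ 169;  223^12 ≡ 165;  223^19 ≡ 89;  223^38 ≡ 135;  223^57 ≡ 107;  223^76 ≡ 134;  223^114 ≡ 228;  223^228 ≡ 1.
Smallest exponent giving 1 is 228.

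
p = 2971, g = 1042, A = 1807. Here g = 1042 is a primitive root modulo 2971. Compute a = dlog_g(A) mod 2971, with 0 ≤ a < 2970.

Baby-step giant-step with m = ceil(sqrt(2970)) = 55.
Baby table (1042^j mod 2971 for j=0..54):
  0:1  1:1042  2:1349  3:375  4:1549  5:805  6:988  7:1530
  8:1804  9:2096  10:347  11:2083  12:1656  13:2372  14:2723  15:61
  16:1171  17:2072  18:2078  19:2388  20:1569  21:848  22:1229  23:117
  24:103  25:370  26:2281  27:2  28:2084  29:2698  30:750  31:127
  32:1610  33:1976  34:89  35:637  36:1221  37:694  38:1195  39:341
  40:1773  41:2475  42:122  43:2342  44:1173  45:1185  46:1805  47:167
  48:1696  49:2458  50:234  51:206  52:740  53:1591  54:4
Giant step factor: 1042^(-55) ≡ 2142 (mod 2971).
Scan 1807·2142^i mod 2971 for i = 0, 1, …:
  i=0: 1807   i=1: 2352   i=2: 2139   i=3: 456
  i=4: 2264   i=5: 816   i=6: 924   i=7: 522
  i=8: 1028   i=9: 465     …   i=19: 1364
  i=20: 1195
Match at i=20, j=38: a = 20·55 + 38 = 1138.

1138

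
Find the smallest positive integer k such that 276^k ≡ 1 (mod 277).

The order of 276 must divide p − 1 = 276 = 2^2 · 3 · 23.
Divisors: 1, 2, 3, 4, 6, 12, 23, 46, 69, 92, 138, 276.
Check each in increasing order: 276^1 ≡ 276;  276^2 ≡ 1.
Smallest exponent giving 1 is 2.

2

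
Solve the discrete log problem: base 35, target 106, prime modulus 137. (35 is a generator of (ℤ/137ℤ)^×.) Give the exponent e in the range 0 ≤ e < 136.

Baby-step giant-step with m = ceil(sqrt(136)) = 12.
Baby table (35^j mod 137 for j=0..11):
  0:1  1:35  2:129  3:131  4:64  5:48  6:36  7:27
  8:123  9:58  10:112  11:84
Giant step factor: 35^(-12) ≡ 87 (mod 137).
Scan 106·87^i mod 137 for i = 0, 1, …:
  i=0: 106   i=1: 43   i=2: 42   i=3: 92
  i=4: 58
Match at i=4, j=9: e = 4·12 + 9 = 57.

57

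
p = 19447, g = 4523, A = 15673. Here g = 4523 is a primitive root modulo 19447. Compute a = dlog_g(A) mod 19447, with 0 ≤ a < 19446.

5753

Baby-step giant-step with m = ceil(sqrt(19446)) = 140.
Baby table (4523^j mod 19447 for j=0..139):
  0:1  1:4523  2:18732  3:13704  4:5603  5:2928  6:19384  7:6756
  8:6151  9:11763  10:16504  11:10006  12:3969  13:2206  14:1427  15:17364
  16:10386  17:11373  18:2764  19:16598  20:7334  21:14547  22:6880  23:3040
  24:891  25:4464  26:4686  27:16995  28:13841  29:2950  30:2208  31:10473
  32:15934  33:18347  34:3132  35:8620  36:16472  37:1399  38:7402  39:10959
  40:16601  41:1456  42:12402  43:9098  44:402  45:9675  46:4275  47:5507
  48:16001  49:10236  50:13568  51:12779  52:2933  53:3105  54:3181  55:16330
  56:884  57:11697  58:9691  59:18302  60:13514  61:1901  62:2649  63:2075
  64:11771  65:13794  66:4286  67:16366  68:8136  69:5404  70:16860  71:6093
  72:2240  73:19080  74:12501  75:9594  76:7405  77:5081  78:14456  79:3674
  80:9764  81:17882  82:213  83:10496  84:3281  85:1902  86:7172  87:1360
  88:6028  89:19397  90:7214  91:16303  92:14892  93:11555  94:9176  95:3150
  96:12246  97:3602  98:14707  99:11021  100:5322  101:15467  102:6382  103:6438
  104:6915  105:5769  106:14760  107:17376  108:6321  109:2793  110:11636  111:6046
  112:3576  113:13791  114:10164  115:18511  116:5918  117:8042  118:8076  119:6282
  120:1419  121:627  122:16106  123:18423  124:16281  125:12621  126:7838  127:18840
  128:16013  129:6171  130:4988  131:2204  132:11828  133:18794  134:2425  135:167
  136:16355  137:16724  138:13269  139:2245
Giant step factor: 4523^(-140) ≡ 9602 (mod 19447).
Scan 15673·9602^i mod 19447 for i = 0, 1, …:
  i=0: 15673   i=1: 11260   i=2: 12647   i=3: 9426
  i=4: 2114   i=5: 15407   i=6: 4685   i=7: 4459
  i=8: 12471   i=9: 11363     …   i=40: 14307
  i=41: 2206
Match at i=41, j=13: a = 41·140 + 13 = 5753.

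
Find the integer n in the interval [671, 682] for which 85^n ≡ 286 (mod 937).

Compute 85^671 mod 937 = 434, then multiply by 85 repeatedly:
  85^671=434  85^672=347  85^673=448  85^674=600  85^675=402
  85^676=438  85^677=687  85^678=301  85^679=286
Found 286 at exponent 679.

679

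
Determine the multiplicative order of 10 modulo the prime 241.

30

The order of 10 must divide p − 1 = 240 = 2^4 · 3 · 5.
Divisors: 1, 2, 3, 4, 5, 6, 8, 10, 12, 15, 16, 20, 24, 30, 40, 48, 60, 80, 120, 240.
Check each in increasing order: 10^1 ≡ 10;  10^2 ≡ 100;  10^3 ≡ 36;  10^4 ≡ 119;  10^5 ≡ 226;  10^6 ≡ 91;  10^8 ≡ 183;  10^10 ≡ 225;  10^12 ≡ 87;  10^15 ≡ 240;  10^16 ≡ 231;  10^20 ≡ 15;  10^24 ≡ 98;  10^30 ≡ 1.
Smallest exponent giving 1 is 30.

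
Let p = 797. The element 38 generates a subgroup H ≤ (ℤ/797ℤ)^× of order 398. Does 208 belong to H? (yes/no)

208 ∈ ⟨38⟩ iff 208^398 ≡ 1 (mod 797), since |⟨38⟩| = 398.
208^398 mod 797 = 1.
Since 1 = 1, 208 lies in the subgroup.

yes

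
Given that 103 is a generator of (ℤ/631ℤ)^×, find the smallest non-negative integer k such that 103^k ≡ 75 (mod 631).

Baby-step giant-step with m = ceil(sqrt(630)) = 26.
Baby table (103^j mod 631 for j=0..25):
  0:1  1:103  2:513  3:466  4:42  5:540  6:92  7:11
  8:502  9:595  10:78  11:462  12:261  13:381  14:121  15:474
  16:235  17:227  18:34  19:347  20:405  21:69  22:166  23:61
  24:604  25:374
Giant step factor: 103^(-26) ≡ 285 (mod 631).
Scan 75·285^i mod 631 for i = 0, 1, …:
  i=0: 75   i=1: 552   i=2: 201   i=3: 495
  i=4: 362   i=5: 317   i=6: 112   i=7: 370
  i=8: 73   i=9: 613     …   i=18: 181
  i=19: 474
Match at i=19, j=15: k = 19·26 + 15 = 509.

509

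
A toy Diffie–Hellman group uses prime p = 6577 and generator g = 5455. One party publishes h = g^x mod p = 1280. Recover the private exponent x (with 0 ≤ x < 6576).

Baby-step giant-step with m = ceil(sqrt(6576)) = 82.
Baby table (5455^j mod 6577 for j=0..81):
  0:1  1:5455  2:2677  3:2095  4:3976  5:4711  6:2166  7:3238
  8:4045  9:6217  10:2723  11:3099  12:2155  13:2426  14:906  15:2903
  16:5026  17:3894  18:4637  19:6270  20:2450  21:286  22:1381  23:2690
  24:663  25:5892  26:5638  27:1238  28:5288  29:5895  30:2272  31:2692
  32:4996  33:4669  34:3251  35:2613  36:1556  37:3650  38:2171  39:4205
  40:4276  41:3538  42:2872  43:346  44:6408  45:5462  46:1400  47:1103
  48:5487  49:6235  50:2258  51:5246  52:403  53:1647  54:203  55:2429
  56:4117  57:4357  58:4734  59:2668  60:5616  61:6191  62:5587  63:5844
  64:301  65:4282  66:3383  67:5780  68:6339  69:3956  70:843  71:1242
  72:800  73:3449  74:4075  75:5442  76:4109  77:179  78:3049  79:5639
  80:116  81:1388
Giant step factor: 5455^(-82) ≡ 903 (mod 6577).
Scan 1280·903^i mod 6577 for i = 0, 1, …:
  i=0: 1280   i=1: 4865   i=2: 6236   i=3: 1196
  i=4: 1360   i=5: 4758   i=6: 1693   i=7: 2915
  i=8: 1445   i=9: 2589     …   i=75: 4279
  i=76: 3238
Match at i=76, j=7: x = 76·82 + 7 = 6239.

6239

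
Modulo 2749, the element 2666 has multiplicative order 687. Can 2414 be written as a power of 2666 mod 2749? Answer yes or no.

2414 ∈ ⟨2666⟩ iff 2414^687 ≡ 1 (mod 2749), since |⟨2666⟩| = 687.
2414^687 mod 2749 = 640.
Since 640 ≠ 1, 2414 does not lie in the subgroup.

no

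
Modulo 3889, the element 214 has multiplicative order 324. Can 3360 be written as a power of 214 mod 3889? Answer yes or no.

yes

3360 ∈ ⟨214⟩ iff 3360^324 ≡ 1 (mod 3889), since |⟨214⟩| = 324.
3360^324 mod 3889 = 1.
Since 1 = 1, 3360 lies in the subgroup.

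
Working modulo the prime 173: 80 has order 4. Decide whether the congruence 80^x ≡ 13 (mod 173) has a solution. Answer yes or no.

13 ∈ ⟨80⟩ iff 13^4 ≡ 1 (mod 173), since |⟨80⟩| = 4.
13^4 mod 173 = 16.
Since 16 ≠ 1, 13 does not lie in the subgroup.

no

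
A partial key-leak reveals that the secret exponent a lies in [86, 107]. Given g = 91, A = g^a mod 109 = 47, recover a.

91

Compute 91^86 mod 109 = 104, then multiply by 91 repeatedly:
  91^86=104  91^87=90  91^88=15  91^89=57  91^90=64
  91^91=47
Found 47 at exponent 91.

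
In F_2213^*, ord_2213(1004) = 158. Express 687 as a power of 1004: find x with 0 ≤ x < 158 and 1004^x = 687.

Successive powers of 1004 modulo 2213:
  1004^0=1  1004^1=1004  1004^2=1101  1004^3=1117  1004^4=1690  1004^5=1602
  1004^6=1770  1004^7=41  1004^8=1330  1004^9=881  1004^10=1537  1004^11=687
So 1004^11 ≡ 687 (mod 2213), giving x = 11.

11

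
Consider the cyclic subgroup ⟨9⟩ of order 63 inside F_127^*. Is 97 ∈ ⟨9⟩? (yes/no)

no

97 ∈ ⟨9⟩ iff 97^63 ≡ 1 (mod 127), since |⟨9⟩| = 63.
97^63 mod 127 = 126.
Since 126 ≠ 1, 97 does not lie in the subgroup.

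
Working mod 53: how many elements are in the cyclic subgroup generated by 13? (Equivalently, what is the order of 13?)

13

The order of 13 must divide p − 1 = 52 = 2^2 · 13.
Divisors: 1, 2, 4, 13, 26, 52.
Check each in increasing order: 13^1 ≡ 13;  13^2 ≡ 10;  13^4 ≡ 47;  13^13 ≡ 1.
Smallest exponent giving 1 is 13.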